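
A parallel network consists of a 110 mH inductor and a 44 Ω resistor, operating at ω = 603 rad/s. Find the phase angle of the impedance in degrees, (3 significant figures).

33.6°

X_L = ωL = 66.3 Ω
Parallel: admittances add. Y = 1/R + 1/(jωL)
Y = (0.0227 − j0.0151) S
|Y| = 0.0273 S → |Z| = 1/|Y| = 36.7 Ω, ∠Z = −∠Y = 33.6°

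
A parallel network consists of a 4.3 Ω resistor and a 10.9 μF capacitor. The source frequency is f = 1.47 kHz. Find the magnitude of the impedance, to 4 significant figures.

ω = 2πf = 9236 rad/s
X_C = 1/(ωC) = 9.933 Ω
Parallel: admittances add. Y = 1/R + jωC
Y = (0.2326 + j0.1007) S
|Y| = 0.2534 S → |Z| = 1/|Y| = 3.946 Ω, ∠Z = −∠Y = -23.41°

3.946 Ω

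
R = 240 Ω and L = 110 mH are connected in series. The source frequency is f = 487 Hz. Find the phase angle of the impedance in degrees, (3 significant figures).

ω = 2πf = 3060 rad/s
X_L = ωL = 337 Ω
Z = 240 + j337 Ω
|Z| = √(240² + 337²) = 413 Ω
∠Z = arctan(337/240) = 54.5°

54.5°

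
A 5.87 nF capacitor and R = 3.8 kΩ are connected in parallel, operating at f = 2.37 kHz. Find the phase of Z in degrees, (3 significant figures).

ω = 2πf = 14890 rad/s
X_C = 1/(ωC) = 11400 Ω
Parallel: admittances add. Y = 1/R + jωC
Y = (0.000263 + j8.74e-05) S
|Y| = 0.000277 S → |Z| = 1/|Y| = 3610 Ω, ∠Z = −∠Y = -18.4°

-18.4°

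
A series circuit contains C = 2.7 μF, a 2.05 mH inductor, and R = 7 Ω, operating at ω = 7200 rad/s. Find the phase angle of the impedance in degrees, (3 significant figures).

-79.2°

X_L = ωL = 14.8 Ω
X_C = 1/(ωC) = 51.4 Ω
Net reactance X = X_L − X_C = -36.7 Ω
Z = 7.00 − j36.7 Ω
|Z| = √(7.00² + 36.7²) = 37.3 Ω
∠Z = arctan(-36.7/7.00) = -79.2°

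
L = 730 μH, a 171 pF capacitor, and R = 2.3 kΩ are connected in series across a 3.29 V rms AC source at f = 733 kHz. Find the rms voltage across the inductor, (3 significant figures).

ω = 2πf = 4.606e+06 rad/s
X_L = ωL = 3360 Ω
X_C = 1/(ωC) = 1270 Ω
Net reactance X = X_L − X_C = 2090 Ω
Z = 2300 + j2090 Ω
|Z| = √(2300² + 2090²) = 3110 Ω
I = V/|Z| = 1.06 mA
V_L = I·|Z_L| = 0.00106 × 3360 = 3.56 V

3.56 V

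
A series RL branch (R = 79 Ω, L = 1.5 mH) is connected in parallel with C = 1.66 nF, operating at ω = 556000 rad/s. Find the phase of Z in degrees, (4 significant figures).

67.02°

X_L = ωL = 834.0 Ω
X_C = 1/(ωC) = 1083 Ω
Branch 1 (R+jX_L): Z₁ = 79.00 + j834.0 Ω, |Z₁| = 837.7 Ω
Branch 2 (−jX_C): Z₂ = −j1083 Ω
Parallel: Z = Z₁Z₂/(Z₁+Z₂), |Z| = 3469 Ω, ∠Z = 67.02°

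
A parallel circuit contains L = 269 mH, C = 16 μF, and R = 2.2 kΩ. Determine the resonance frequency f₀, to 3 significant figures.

76.7 Hz

ω₀ = 1/√(LC) = 1/√(0.269 × 1.6e-05) = 482.0 rad/s
f₀ = ω₀/(2π) = 76.7 Hz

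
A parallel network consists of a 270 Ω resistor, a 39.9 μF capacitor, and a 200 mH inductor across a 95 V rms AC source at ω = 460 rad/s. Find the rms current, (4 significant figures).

793.3 mA

X_L = ωL = 92.00 Ω
X_C = 1/(ωC) = 54.48 Ω
Parallel: admittances add. Y = 1/R + 1/(jωL) + jωC
Y = (0.003704 + j0.007484) S
|Y| = 0.008351 S → |Z| = 1/|Y| = 119.8 Ω, ∠Z = −∠Y = -63.67°
I = V/|Z| = 95/119.8 = 793.3 mA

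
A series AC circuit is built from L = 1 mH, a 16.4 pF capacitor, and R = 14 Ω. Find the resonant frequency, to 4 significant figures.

1.243 MHz

ω₀ = 1/√(LC) = 1/√(0.001 × 1.64e-11) = 7.809e+06 rad/s
f₀ = ω₀/(2π) = 1.243 MHz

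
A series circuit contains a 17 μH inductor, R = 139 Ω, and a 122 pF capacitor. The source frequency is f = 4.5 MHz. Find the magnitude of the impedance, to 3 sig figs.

ω = 2πf = 2.827e+07 rad/s
X_L = ωL = 481 Ω
X_C = 1/(ωC) = 290 Ω
Net reactance X = X_L − X_C = 191 Ω
Z = 139 + j191 Ω
|Z| = √(139² + 191²) = 236 Ω

236 Ω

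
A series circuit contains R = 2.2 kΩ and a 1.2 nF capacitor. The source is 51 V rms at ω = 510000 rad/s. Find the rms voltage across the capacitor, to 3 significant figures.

X_C = 1/(ωC) = 1630 Ω
Z = 2200 − j1630 Ω
|Z| = √(2200² + 1630²) = 2740 Ω
I = V/|Z| = 18.6 mA
V_C = I·|Z_C| = 0.0186 × 1630 = 30.4 V

30.4 V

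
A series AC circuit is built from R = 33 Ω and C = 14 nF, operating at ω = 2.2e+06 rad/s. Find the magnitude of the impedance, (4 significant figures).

X_C = 1/(ωC) = 32.47 Ω
Z = 33.00 − j32.47 Ω
|Z| = √(33.00² + 32.47²) = 46.29 Ω

46.29 Ω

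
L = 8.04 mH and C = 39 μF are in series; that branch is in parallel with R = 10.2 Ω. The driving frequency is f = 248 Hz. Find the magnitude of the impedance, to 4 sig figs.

ω = 2πf = 1558 rad/s
X_L = ωL = 12.53 Ω
X_C = 1/(ωC) = 16.46 Ω
Branch 1: Z₁ = R = 10.20 Ω
Branch 2 (series LC): Z₂ = j(X_L − X_C) = −j3.927 Ω
Parallel: Z = Z₁Z₂/(Z₁+Z₂), |Z| = 3.665 Ω, ∠Z = -68.94°

3.665 Ω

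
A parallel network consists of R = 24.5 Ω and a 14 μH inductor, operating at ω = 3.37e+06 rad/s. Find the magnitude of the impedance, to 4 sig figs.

X_L = ωL = 47.18 Ω
Parallel: admittances add. Y = 1/R + 1/(jωL)
Y = (0.04082 − j0.02120) S
|Y| = 0.04599 S → |Z| = 1/|Y| = 21.74 Ω, ∠Z = −∠Y = 27.44°

21.74 Ω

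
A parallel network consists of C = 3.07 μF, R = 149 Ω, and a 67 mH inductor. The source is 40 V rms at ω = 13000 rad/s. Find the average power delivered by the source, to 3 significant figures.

X_L = ωL = 871 Ω
X_C = 1/(ωC) = 25.1 Ω
Parallel: admittances add. Y = 1/R + 1/(jωL) + jωC
Y = (0.00671 + j0.0388) S
|Y| = 0.0393 S → |Z| = 1/|Y| = 25.4 Ω, ∠Z = −∠Y = -80.2°
I = V/|Z| = 1.57 A
P = VI cos φ = 40 × 1.57 × cos(-80.2°) = 10.7 W

10.7 W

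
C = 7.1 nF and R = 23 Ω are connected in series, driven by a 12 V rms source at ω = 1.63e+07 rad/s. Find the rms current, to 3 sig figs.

488 mA

X_C = 1/(ωC) = 8.64 Ω
Z = 23.0 − j8.64 Ω
|Z| = √(23.0² + 8.64²) = 24.6 Ω
I = V/|Z| = 12/24.6 = 488 mA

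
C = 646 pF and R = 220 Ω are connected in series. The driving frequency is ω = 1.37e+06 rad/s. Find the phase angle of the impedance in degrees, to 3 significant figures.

X_C = 1/(ωC) = 1130 Ω
Z = 220 − j1130 Ω
|Z| = √(220² + 1130²) = 1150 Ω
∠Z = arctan(-1130/220) = -79.0°

-79.0°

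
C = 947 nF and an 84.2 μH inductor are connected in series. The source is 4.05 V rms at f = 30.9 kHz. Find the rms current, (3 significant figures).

ω = 2πf = 194200 rad/s
X_L = ωL = 16.3 Ω
X_C = 1/(ωC) = 5.44 Ω
Net reactance X = X_L − X_C = 10.9 Ω
Z = j10.9 Ω
|Z| = √(0² + 10.9²) = 10.9 Ω
I = V/|Z| = 4.05/10.9 = 371 mA

371 mA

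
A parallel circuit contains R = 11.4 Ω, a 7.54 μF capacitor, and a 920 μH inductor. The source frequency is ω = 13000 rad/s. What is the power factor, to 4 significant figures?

0.9868

X_L = ωL = 11.96 Ω
X_C = 1/(ωC) = 10.20 Ω
Parallel: admittances add. Y = 1/R + 1/(jωL) + jωC
Y = (0.08772 + j0.01441) S
|Y| = 0.08889 S → |Z| = 1/|Y| = 11.25 Ω, ∠Z = −∠Y = -9.328°
cos φ = cos(-9.328°) = 0.9868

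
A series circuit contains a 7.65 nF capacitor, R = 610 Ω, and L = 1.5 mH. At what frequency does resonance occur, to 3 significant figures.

47.0 kHz

ω₀ = 1/√(LC) = 1/√(0.0015 × 7.65e-09) = 295200 rad/s
f₀ = ω₀/(2π) = 47.0 kHz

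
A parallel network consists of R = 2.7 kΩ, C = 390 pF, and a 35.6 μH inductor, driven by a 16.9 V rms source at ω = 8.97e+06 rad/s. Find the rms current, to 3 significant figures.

8.81 mA

X_L = ωL = 319 Ω
X_C = 1/(ωC) = 286 Ω
Parallel: admittances add. Y = 1/R + 1/(jωL) + jωC
Y = (0.000370 + j0.000367) S
|Y| = 0.000521 S → |Z| = 1/|Y| = 1920 Ω, ∠Z = −∠Y = -44.7°
I = V/|Z| = 16.9/1920 = 8.81 mA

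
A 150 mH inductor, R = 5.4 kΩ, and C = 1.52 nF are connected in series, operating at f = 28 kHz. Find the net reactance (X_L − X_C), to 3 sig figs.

ω = 2πf = 175900 rad/s
X_L = ωL = 26400 Ω
X_C = 1/(ωC) = 3740 Ω
X = 26400 − 3740 = 22600 Ω

22600 Ω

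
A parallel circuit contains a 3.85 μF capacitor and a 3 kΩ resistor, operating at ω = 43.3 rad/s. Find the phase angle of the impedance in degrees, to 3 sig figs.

-26.6°

X_C = 1/(ωC) = 6000 Ω
Parallel: admittances add. Y = 1/R + jωC
Y = (0.000333 + j0.000167) S
|Y| = 0.000373 S → |Z| = 1/|Y| = 2680 Ω, ∠Z = −∠Y = -26.6°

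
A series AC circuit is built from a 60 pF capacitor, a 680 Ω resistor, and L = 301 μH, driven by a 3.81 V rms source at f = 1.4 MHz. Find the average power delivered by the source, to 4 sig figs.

ω = 2πf = 8.796e+06 rad/s
X_L = ωL = 2648 Ω
X_C = 1/(ωC) = 1895 Ω
Net reactance X = X_L − X_C = 753.0 Ω
Z = 680.0 + j753.0 Ω
|Z| = √(680.0² + 753.0²) = 1015 Ω
∠Z = arctan(753.0/680.0) = 47.92°
I = V/|Z| = 3.755 mA
P = VI cos φ = 3.81 × 0.003755 × cos(47.92°) = 9.588 mW

9.588 mW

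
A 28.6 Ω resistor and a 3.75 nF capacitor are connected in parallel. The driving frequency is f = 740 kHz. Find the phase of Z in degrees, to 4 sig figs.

-26.50°

ω = 2πf = 4.65e+06 rad/s
X_C = 1/(ωC) = 57.35 Ω
Parallel: admittances add. Y = 1/R + jωC
Y = (0.03497 + j0.01744) S
|Y| = 0.03907 S → |Z| = 1/|Y| = 25.59 Ω, ∠Z = −∠Y = -26.50°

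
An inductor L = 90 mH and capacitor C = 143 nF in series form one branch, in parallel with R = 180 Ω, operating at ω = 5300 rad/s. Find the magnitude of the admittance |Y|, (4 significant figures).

X_L = ωL = 477.0 Ω
X_C = 1/(ωC) = 1319 Ω
Branch 1: Z₁ = R = 180.0 Ω
Branch 2 (series LC): Z₂ = j(X_L − X_C) = −j842.4 Ω
Parallel: Z = Z₁Z₂/(Z₁+Z₂), |Z| = 176.0 Ω, ∠Z = -12.06°
|Y| = 1/|Z| = 5.681 mS

5.681 mS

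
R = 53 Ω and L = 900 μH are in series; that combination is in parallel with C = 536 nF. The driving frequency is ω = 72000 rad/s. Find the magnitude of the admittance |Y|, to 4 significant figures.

30.30 mS

X_L = ωL = 64.80 Ω
X_C = 1/(ωC) = 25.91 Ω
Branch 1 (R+jX_L): Z₁ = 53.00 + j64.80 Ω, |Z₁| = 83.71 Ω
Branch 2 (−jX_C): Z₂ = −j25.91 Ω
Parallel: Z = Z₁Z₂/(Z₁+Z₂), |Z| = 33.00 Ω, ∠Z = -75.55°
|Y| = 1/|Z| = 30.30 mS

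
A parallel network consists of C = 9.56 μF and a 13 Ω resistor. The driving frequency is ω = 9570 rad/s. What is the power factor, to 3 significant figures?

0.644

X_C = 1/(ωC) = 10.9 Ω
Parallel: admittances add. Y = 1/R + jωC
Y = (0.0769 + j0.0915) S
|Y| = 0.120 S → |Z| = 1/|Y| = 8.37 Ω, ∠Z = −∠Y = -49.9°
cos φ = cos(-49.9°) = 0.644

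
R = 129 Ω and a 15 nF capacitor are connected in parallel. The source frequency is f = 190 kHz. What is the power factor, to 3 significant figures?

0.397

ω = 2πf = 1.194e+06 rad/s
X_C = 1/(ωC) = 55.8 Ω
Parallel: admittances add. Y = 1/R + jωC
Y = (0.00775 + j0.0179) S
|Y| = 0.0195 S → |Z| = 1/|Y| = 51.2 Ω, ∠Z = −∠Y = -66.6°
cos φ = cos(-66.6°) = 0.397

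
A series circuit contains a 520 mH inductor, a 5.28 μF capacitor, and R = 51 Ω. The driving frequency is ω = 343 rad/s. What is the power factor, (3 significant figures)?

X_L = ωL = 178 Ω
X_C = 1/(ωC) = 552 Ω
Net reactance X = X_L − X_C = -374 Ω
Z = 51.0 − j374 Ω
|Z| = √(51.0² + 374²) = 377 Ω
∠Z = arctan(-374/51.0) = -82.2°
cos φ = cos(-82.2°) = 0.135

0.135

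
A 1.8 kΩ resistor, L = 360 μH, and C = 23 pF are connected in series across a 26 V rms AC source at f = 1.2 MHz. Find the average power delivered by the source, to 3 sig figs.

ω = 2πf = 7.54e+06 rad/s
X_L = ωL = 2710 Ω
X_C = 1/(ωC) = 5770 Ω
Net reactance X = X_L − X_C = -3050 Ω
Z = 1800 − j3050 Ω
|Z| = √(1800² + 3050²) = 3540 Ω
∠Z = arctan(-3050/1800) = -59.5°
I = V/|Z| = 7.34 mA
P = VI cos φ = 26 × 0.00734 × cos(-59.5°) = 96.9 mW

96.9 mW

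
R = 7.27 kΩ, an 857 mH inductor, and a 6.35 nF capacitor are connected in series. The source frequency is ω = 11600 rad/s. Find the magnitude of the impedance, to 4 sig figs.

X_L = ωL = 9941 Ω
X_C = 1/(ωC) = 13580 Ω
Net reactance X = X_L − X_C = -3635 Ω
Z = 7270 − j3635 Ω
|Z| = √(7270² + 3635²) = 8128 Ω

8128 Ω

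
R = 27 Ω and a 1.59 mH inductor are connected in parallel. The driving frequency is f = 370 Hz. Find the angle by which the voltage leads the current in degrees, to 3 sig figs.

82.2°

ω = 2πf = 2325 rad/s
X_L = ωL = 3.70 Ω
Parallel: admittances add. Y = 1/R + 1/(jωL)
Y = (0.0370 − j0.271) S
|Y| = 0.273 S → |Z| = 1/|Y| = 3.66 Ω, ∠Z = −∠Y = 82.2°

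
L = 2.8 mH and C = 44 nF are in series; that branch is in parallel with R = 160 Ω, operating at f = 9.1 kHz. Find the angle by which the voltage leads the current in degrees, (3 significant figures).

ω = 2πf = 57180 rad/s
X_L = ωL = 160 Ω
X_C = 1/(ωC) = 397 Ω
Branch 1: Z₁ = R = 160 Ω
Branch 2 (series LC): Z₂ = j(X_L − X_C) = −j237 Ω
Parallel: Z = Z₁Z₂/(Z₁+Z₂), |Z| = 133 Ω, ∠Z = -34.0°

-34.0°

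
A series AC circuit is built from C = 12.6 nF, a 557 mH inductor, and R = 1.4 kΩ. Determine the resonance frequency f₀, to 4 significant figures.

1.900 kHz

ω₀ = 1/√(LC) = 1/√(0.557 × 1.26e-08) = 11940 rad/s
f₀ = ω₀/(2π) = 1.900 kHz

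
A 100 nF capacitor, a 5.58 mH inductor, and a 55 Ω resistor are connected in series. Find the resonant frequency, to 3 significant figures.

ω₀ = 1/√(LC) = 1/√(0.00558 × 1e-07) = 42330 rad/s
f₀ = ω₀/(2π) = 6.74 kHz

6.74 kHz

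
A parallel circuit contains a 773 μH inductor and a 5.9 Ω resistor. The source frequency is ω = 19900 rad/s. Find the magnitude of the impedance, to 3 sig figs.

X_L = ωL = 15.4 Ω
Parallel: admittances add. Y = 1/R + 1/(jωL)
Y = (0.169 − j0.0650) S
|Y| = 0.182 S → |Z| = 1/|Y| = 5.51 Ω, ∠Z = −∠Y = 21.0°

5.51 Ω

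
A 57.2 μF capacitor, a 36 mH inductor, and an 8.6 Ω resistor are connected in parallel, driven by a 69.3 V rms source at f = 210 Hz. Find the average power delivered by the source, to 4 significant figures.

ω = 2πf = 1319 rad/s
X_L = ωL = 47.50 Ω
X_C = 1/(ωC) = 13.25 Ω
Parallel: admittances add. Y = 1/R + 1/(jωL) + jωC
Y = (0.1163 + j0.05442) S
|Y| = 0.1284 S → |Z| = 1/|Y| = 7.789 Ω, ∠Z = −∠Y = -25.08°
I = V/|Z| = 8.897 A
P = VI cos φ = 69.3 × 8.897 × cos(-25.08°) = 558.4 W

558.4 W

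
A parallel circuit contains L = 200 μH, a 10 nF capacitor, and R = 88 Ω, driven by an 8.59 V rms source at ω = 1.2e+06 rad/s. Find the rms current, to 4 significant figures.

X_L = ωL = 240.0 Ω
X_C = 1/(ωC) = 83.33 Ω
Parallel: admittances add. Y = 1/R + 1/(jωL) + jωC
Y = (0.01136 + j0.007833) S
|Y| = 0.01380 S → |Z| = 1/|Y| = 72.45 Ω, ∠Z = −∠Y = -34.58°
I = V/|Z| = 8.59/72.45 = 118.6 mA

118.6 mA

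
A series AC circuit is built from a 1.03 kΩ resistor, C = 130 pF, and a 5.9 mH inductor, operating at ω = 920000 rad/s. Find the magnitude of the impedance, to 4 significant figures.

3109 Ω

X_L = ωL = 5428 Ω
X_C = 1/(ωC) = 8361 Ω
Net reactance X = X_L − X_C = -2933 Ω
Z = 1030 − j2933 Ω
|Z| = √(1030² + 2933²) = 3109 Ω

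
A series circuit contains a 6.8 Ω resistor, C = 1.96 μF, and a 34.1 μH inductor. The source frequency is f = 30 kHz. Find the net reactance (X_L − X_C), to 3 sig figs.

3.72 Ω

ω = 2πf = 188500 rad/s
X_L = ωL = 6.43 Ω
X_C = 1/(ωC) = 2.71 Ω
X = 6.43 − 2.71 = 3.72 Ω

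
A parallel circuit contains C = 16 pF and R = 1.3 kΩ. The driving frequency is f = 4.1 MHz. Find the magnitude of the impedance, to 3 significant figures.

1150 Ω

ω = 2πf = 2.576e+07 rad/s
X_C = 1/(ωC) = 2430 Ω
Parallel: admittances add. Y = 1/R + jωC
Y = (0.000769 + j0.000412) S
|Y| = 0.000873 S → |Z| = 1/|Y| = 1150 Ω, ∠Z = −∠Y = -28.2°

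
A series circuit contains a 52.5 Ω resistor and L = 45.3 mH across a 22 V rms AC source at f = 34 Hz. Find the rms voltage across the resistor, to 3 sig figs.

21.6 V

ω = 2πf = 213.6 rad/s
X_L = ωL = 9.68 Ω
Z = 52.5 + j9.68 Ω
|Z| = √(52.5² + 9.68²) = 53.4 Ω
I = V/|Z| = 412 mA
V_R = I·|Z_R| = 0.412 × 52.5 = 21.6 V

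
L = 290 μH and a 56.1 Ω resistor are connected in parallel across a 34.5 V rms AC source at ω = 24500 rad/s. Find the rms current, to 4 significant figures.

4.895 A

X_L = ωL = 7.105 Ω
Parallel: admittances add. Y = 1/R + 1/(jωL)
Y = (0.01783 − j0.1407) S
|Y| = 0.1419 S → |Z| = 1/|Y| = 7.049 Ω, ∠Z = −∠Y = 82.78°
I = V/|Z| = 34.5/7.049 = 4.895 A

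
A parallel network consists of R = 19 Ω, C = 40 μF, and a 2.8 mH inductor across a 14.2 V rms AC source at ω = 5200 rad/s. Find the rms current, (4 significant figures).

X_L = ωL = 14.56 Ω
X_C = 1/(ωC) = 4.808 Ω
Parallel: admittances add. Y = 1/R + 1/(jωL) + jωC
Y = (0.05263 + j0.1393) S
|Y| = 0.1489 S → |Z| = 1/|Y| = 6.715 Ω, ∠Z = −∠Y = -69.30°
I = V/|Z| = 14.2/6.715 = 2.115 A

2.115 A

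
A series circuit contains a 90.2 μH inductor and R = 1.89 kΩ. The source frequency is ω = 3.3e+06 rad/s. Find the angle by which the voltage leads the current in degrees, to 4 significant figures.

8.950°

X_L = ωL = 297.7 Ω
Z = 1890 + j297.7 Ω
|Z| = √(1890² + 297.7²) = 1913 Ω
∠Z = arctan(297.7/1890) = 8.950°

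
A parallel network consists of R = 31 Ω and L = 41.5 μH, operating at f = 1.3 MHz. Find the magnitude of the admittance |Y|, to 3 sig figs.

ω = 2πf = 8.168e+06 rad/s
X_L = ωL = 339 Ω
Parallel: admittances add. Y = 1/R + 1/(jωL)
Y = (0.0323 − j0.00295) S
|Y| = 0.0324 S → |Z| = 1/|Y| = 30.9 Ω, ∠Z = −∠Y = 5.23°

32.4 mS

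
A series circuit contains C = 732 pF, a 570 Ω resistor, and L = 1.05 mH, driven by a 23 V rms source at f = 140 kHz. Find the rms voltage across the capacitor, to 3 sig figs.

ω = 2πf = 879600 rad/s
X_L = ωL = 924 Ω
X_C = 1/(ωC) = 1550 Ω
Net reactance X = X_L − X_C = -629 Ω
Z = 570 − j629 Ω
|Z| = √(570² + 629²) = 849 Ω
I = V/|Z| = 27.1 mA
V_C = I·|Z_C| = 0.0271 × 1550 = 42.1 V

42.1 V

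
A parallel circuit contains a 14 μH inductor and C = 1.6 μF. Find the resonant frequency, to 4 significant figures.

33.63 kHz

ω₀ = 1/√(LC) = 1/√(1.4e-05 × 1.6e-06) = 211300 rad/s
f₀ = ω₀/(2π) = 33.63 kHz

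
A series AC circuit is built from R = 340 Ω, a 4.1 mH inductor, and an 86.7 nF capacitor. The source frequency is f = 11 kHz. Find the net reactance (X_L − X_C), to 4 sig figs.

116.5 Ω

ω = 2πf = 69120 rad/s
X_L = ωL = 283.4 Ω
X_C = 1/(ωC) = 166.9 Ω
X = 283.4 − 166.9 = 116.5 Ω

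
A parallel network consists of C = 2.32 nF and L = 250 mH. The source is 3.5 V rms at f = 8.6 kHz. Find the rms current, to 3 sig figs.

ω = 2πf = 54040 rad/s
X_L = ωL = 13500 Ω
X_C = 1/(ωC) = 7980 Ω
Parallel: admittances add. Y = 1/(jωL) + jωC
Y = (0 + j5.13e-05) S
|Y| = 5.13e-05 S → |Z| = 1/|Y| = 19500 Ω, ∠Z = −∠Y = -90.0°
I = V/|Z| = 3.5/19500 = 180 μA

180 μA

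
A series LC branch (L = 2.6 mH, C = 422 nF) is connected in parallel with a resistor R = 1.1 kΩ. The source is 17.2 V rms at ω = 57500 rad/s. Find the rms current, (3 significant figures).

X_L = ωL = 150 Ω
X_C = 1/(ωC) = 41.2 Ω
Branch 1: Z₁ = R = 1100 Ω
Branch 2 (series LC): Z₂ = j(X_L − X_C) = j108 Ω
Parallel: Z = Z₁Z₂/(Z₁+Z₂), |Z| = 108 Ω, ∠Z = 84.4°
I = V/|Z| = 17.2/108 = 160 mA

160 mA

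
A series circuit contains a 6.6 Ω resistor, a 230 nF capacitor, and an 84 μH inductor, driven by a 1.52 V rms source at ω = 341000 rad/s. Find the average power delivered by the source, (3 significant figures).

51.5 mW

X_L = ωL = 28.6 Ω
X_C = 1/(ωC) = 12.8 Ω
Net reactance X = X_L − X_C = 15.9 Ω
Z = 6.60 + j15.9 Ω
|Z| = √(6.60² + 15.9²) = 17.2 Ω
∠Z = arctan(15.9/6.60) = 67.4°
I = V/|Z| = 88.3 mA
P = VI cos φ = 1.52 × 0.0883 × cos(67.4°) = 51.5 mW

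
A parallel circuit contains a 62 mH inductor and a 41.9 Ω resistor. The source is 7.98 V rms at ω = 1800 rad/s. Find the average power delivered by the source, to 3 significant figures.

X_L = ωL = 112 Ω
Parallel: admittances add. Y = 1/R + 1/(jωL)
Y = (0.0239 − j0.00896) S
|Y| = 0.0255 S → |Z| = 1/|Y| = 39.2 Ω, ∠Z = −∠Y = 20.6°
I = V/|Z| = 203 mA
P = VI cos φ = 7.98 × 0.203 × cos(20.6°) = 1.52 W

1.52 W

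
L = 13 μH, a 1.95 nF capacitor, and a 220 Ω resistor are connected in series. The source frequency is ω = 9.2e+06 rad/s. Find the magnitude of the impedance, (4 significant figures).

X_L = ωL = 119.6 Ω
X_C = 1/(ωC) = 55.74 Ω
Net reactance X = X_L − X_C = 63.86 Ω
Z = 220.0 + j63.86 Ω
|Z| = √(220.0² + 63.86²) = 229.1 Ω

229.1 Ω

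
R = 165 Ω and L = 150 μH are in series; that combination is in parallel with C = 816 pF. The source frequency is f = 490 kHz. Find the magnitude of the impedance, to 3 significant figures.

ω = 2πf = 3.079e+06 rad/s
X_L = ωL = 462 Ω
X_C = 1/(ωC) = 398 Ω
Branch 1 (R+jX_L): Z₁ = 165 + j462 Ω, |Z₁| = 490 Ω
Branch 2 (−jX_C): Z₂ = −j398 Ω
Parallel: Z = Z₁Z₂/(Z₁+Z₂), |Z| = 1100 Ω, ∠Z = -40.8°

1100 Ω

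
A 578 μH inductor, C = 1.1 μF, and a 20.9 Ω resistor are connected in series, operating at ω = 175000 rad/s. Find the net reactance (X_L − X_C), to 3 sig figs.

96.0 Ω

X_L = ωL = 101 Ω
X_C = 1/(ωC) = 5.19 Ω
X = 101 − 5.19 = 96.0 Ω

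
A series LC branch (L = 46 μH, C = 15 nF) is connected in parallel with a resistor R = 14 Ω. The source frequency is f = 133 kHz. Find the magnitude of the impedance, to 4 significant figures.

ω = 2πf = 835700 rad/s
X_L = ωL = 38.44 Ω
X_C = 1/(ωC) = 79.78 Ω
Branch 1: Z₁ = R = 14.00 Ω
Branch 2 (series LC): Z₂ = j(X_L − X_C) = −j41.34 Ω
Parallel: Z = Z₁Z₂/(Z₁+Z₂), |Z| = 13.26 Ω, ∠Z = -18.71°

13.26 Ω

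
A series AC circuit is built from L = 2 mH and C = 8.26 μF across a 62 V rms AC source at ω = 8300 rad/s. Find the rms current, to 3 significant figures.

X_L = ωL = 16.6 Ω
X_C = 1/(ωC) = 14.6 Ω
Net reactance X = X_L − X_C = 2.01 Ω
Z = j2.01 Ω
|Z| = √(0² + 2.01²) = 2.01 Ω
I = V/|Z| = 62/2.01 = 30.8 A

30.8 A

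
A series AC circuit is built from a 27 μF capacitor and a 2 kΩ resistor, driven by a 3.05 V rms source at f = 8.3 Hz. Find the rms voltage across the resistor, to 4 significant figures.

2.874 V

ω = 2πf = 52.15 rad/s
X_C = 1/(ωC) = 710.2 Ω
Z = 2000 − j710.2 Ω
|Z| = √(2000² + 710.2²) = 2122 Ω
I = V/|Z| = 1.437 mA
V_R = I·|Z_R| = 0.001437 × 2000 = 2.874 V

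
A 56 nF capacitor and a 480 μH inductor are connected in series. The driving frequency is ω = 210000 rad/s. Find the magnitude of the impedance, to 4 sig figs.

15.77 Ω

X_L = ωL = 100.8 Ω
X_C = 1/(ωC) = 85.03 Ω
Net reactance X = X_L − X_C = 15.77 Ω
Z = j15.77 Ω
|Z| = √(0² + 15.77²) = 15.77 Ω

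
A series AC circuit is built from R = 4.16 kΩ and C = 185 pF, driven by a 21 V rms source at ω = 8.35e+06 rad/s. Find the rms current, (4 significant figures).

4.988 mA

X_C = 1/(ωC) = 647.4 Ω
Z = 4160 − j647.4 Ω
|Z| = √(4160² + 647.4²) = 4210 Ω
I = V/|Z| = 21/4210 = 4.988 mA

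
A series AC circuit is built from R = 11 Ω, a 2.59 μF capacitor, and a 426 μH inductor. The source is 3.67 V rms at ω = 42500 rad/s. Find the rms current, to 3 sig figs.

258 mA

X_L = ωL = 18.1 Ω
X_C = 1/(ωC) = 9.08 Ω
Net reactance X = X_L − X_C = 9.02 Ω
Z = 11.0 + j9.02 Ω
|Z| = √(11.0² + 9.02²) = 14.2 Ω
I = V/|Z| = 3.67/14.2 = 258 mA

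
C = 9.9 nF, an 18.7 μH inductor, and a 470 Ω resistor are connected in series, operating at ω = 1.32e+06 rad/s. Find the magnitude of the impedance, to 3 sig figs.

X_L = ωL = 24.7 Ω
X_C = 1/(ωC) = 76.5 Ω
Net reactance X = X_L − X_C = -51.8 Ω
Z = 470 − j51.8 Ω
|Z| = √(470² + 51.8²) = 473 Ω

473 Ω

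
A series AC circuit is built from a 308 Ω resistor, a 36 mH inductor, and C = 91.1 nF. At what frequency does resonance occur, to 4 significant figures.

2.779 kHz

ω₀ = 1/√(LC) = 1/√(0.036 × 9.11e-08) = 17460 rad/s
f₀ = ω₀/(2π) = 2.779 kHz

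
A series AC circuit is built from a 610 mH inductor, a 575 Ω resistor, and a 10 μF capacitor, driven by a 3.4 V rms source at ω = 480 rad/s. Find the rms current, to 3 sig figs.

X_L = ωL = 293 Ω
X_C = 1/(ωC) = 208 Ω
Net reactance X = X_L − X_C = 84.5 Ω
Z = 575 + j84.5 Ω
|Z| = √(575² + 84.5²) = 581 Ω
I = V/|Z| = 3.4/581 = 5.85 mA

5.85 mA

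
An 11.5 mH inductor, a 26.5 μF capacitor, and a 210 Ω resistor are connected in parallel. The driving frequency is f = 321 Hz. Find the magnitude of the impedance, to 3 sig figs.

87.9 Ω

ω = 2πf = 2017 rad/s
X_L = ωL = 23.2 Ω
X_C = 1/(ωC) = 18.7 Ω
Parallel: admittances add. Y = 1/R + 1/(jωL) + jωC
Y = (0.00476 + j0.0103) S
|Y| = 0.0114 S → |Z| = 1/|Y| = 87.9 Ω, ∠Z = −∠Y = -65.3°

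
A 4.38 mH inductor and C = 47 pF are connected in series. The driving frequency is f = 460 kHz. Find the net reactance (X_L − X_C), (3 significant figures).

5300 Ω

ω = 2πf = 2.89e+06 rad/s
X_L = ωL = 12700 Ω
X_C = 1/(ωC) = 7360 Ω
X = 12700 − 7360 = 5300 Ω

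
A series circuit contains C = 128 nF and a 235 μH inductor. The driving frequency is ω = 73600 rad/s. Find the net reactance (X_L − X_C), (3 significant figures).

-88.9 Ω

X_L = ωL = 17.3 Ω
X_C = 1/(ωC) = 106 Ω
X = 17.3 − 106 = -88.9 Ω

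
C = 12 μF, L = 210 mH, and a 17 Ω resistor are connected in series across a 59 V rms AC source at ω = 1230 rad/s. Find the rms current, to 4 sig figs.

X_L = ωL = 258.3 Ω
X_C = 1/(ωC) = 67.75 Ω
Net reactance X = X_L − X_C = 190.5 Ω
Z = 17.00 + j190.5 Ω
|Z| = √(17.00² + 190.5²) = 191.3 Ω
I = V/|Z| = 59/191.3 = 308.4 mA

308.4 mA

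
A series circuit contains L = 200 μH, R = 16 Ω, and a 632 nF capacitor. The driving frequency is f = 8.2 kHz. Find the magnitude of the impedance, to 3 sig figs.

25.9 Ω

ω = 2πf = 51520 rad/s
X_L = ωL = 10.3 Ω
X_C = 1/(ωC) = 30.7 Ω
Net reactance X = X_L − X_C = -20.4 Ω
Z = 16.0 − j20.4 Ω
|Z| = √(16.0² + 20.4²) = 25.9 Ω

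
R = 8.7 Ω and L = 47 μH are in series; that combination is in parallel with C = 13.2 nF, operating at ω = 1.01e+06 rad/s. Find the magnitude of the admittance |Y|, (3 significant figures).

7.98 mS

X_L = ωL = 47.5 Ω
X_C = 1/(ωC) = 75.0 Ω
Branch 1 (R+jX_L): Z₁ = 8.70 + j47.5 Ω, |Z₁| = 48.3 Ω
Branch 2 (−jX_C): Z₂ = −j75.0 Ω
Parallel: Z = Z₁Z₂/(Z₁+Z₂), |Z| = 125 Ω, ∠Z = 62.1°
|Y| = 1/|Z| = 7.98 mS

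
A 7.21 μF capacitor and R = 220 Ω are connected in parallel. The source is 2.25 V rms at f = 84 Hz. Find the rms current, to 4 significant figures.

ω = 2πf = 527.8 rad/s
X_C = 1/(ωC) = 262.8 Ω
Parallel: admittances add. Y = 1/R + jωC
Y = (0.004545 + j0.003805) S
|Y| = 0.005928 S → |Z| = 1/|Y| = 168.7 Ω, ∠Z = −∠Y = -39.94°
I = V/|Z| = 2.25/168.7 = 13.34 mA

13.34 mA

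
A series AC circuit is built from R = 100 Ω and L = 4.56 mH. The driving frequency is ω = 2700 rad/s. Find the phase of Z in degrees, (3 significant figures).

X_L = ωL = 12.3 Ω
Z = 100 + j12.3 Ω
|Z| = √(100² + 12.3²) = 101 Ω
∠Z = arctan(12.3/100) = 7.02°

7.02°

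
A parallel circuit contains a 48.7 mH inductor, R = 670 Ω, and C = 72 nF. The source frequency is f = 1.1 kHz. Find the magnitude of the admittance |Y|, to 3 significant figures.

ω = 2πf = 6912 rad/s
X_L = ωL = 337 Ω
X_C = 1/(ωC) = 2010 Ω
Parallel: admittances add. Y = 1/R + 1/(jωL) + jωC
Y = (0.00149 − j0.00247) S
|Y| = 0.00289 S → |Z| = 1/|Y| = 346 Ω, ∠Z = −∠Y = 58.9°

2.89 mS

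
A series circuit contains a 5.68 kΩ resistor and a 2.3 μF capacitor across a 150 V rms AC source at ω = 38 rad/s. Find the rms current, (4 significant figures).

X_C = 1/(ωC) = 11440 Ω
Z = 5680 − j11440 Ω
|Z| = √(5680² + 11440²) = 12770 Ω
I = V/|Z| = 150/12770 = 11.74 mA

11.74 mA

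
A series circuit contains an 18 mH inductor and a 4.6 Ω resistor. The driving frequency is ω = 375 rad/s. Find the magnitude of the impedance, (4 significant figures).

X_L = ωL = 6.750 Ω
Z = 4.600 + j6.750 Ω
|Z| = √(4.600² + 6.750²) = 8.168 Ω

8.168 Ω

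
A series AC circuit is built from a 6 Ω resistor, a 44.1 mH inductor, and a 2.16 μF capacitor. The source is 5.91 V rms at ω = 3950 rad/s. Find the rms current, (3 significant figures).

X_L = ωL = 174 Ω
X_C = 1/(ωC) = 117 Ω
Net reactance X = X_L − X_C = 57.0 Ω
Z = 6.00 + j57.0 Ω
|Z| = √(6.00² + 57.0²) = 57.3 Ω
I = V/|Z| = 5.91/57.3 = 103 mA

103 mA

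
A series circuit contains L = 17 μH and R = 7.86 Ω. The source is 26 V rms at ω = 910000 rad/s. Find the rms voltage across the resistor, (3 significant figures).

11.8 V

X_L = ωL = 15.5 Ω
Z = 7.86 + j15.5 Ω
|Z| = √(7.86² + 15.5²) = 17.4 Ω
I = V/|Z| = 1.50 A
V_R = I·|Z_R| = 1.50 × 7.86 = 11.8 V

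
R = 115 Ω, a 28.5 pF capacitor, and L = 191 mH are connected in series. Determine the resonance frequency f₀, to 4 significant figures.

ω₀ = 1/√(LC) = 1/√(0.191 × 2.85e-11) = 428600 rad/s
f₀ = ω₀/(2π) = 68.22 kHz

68.22 kHz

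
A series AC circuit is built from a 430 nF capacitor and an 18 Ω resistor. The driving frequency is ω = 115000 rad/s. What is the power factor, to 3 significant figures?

X_C = 1/(ωC) = 20.2 Ω
Z = 18.0 − j20.2 Ω
|Z| = √(18.0² + 20.2²) = 27.1 Ω
∠Z = arctan(-20.2/18.0) = -48.3°
cos φ = cos(-48.3°) = 0.665

0.665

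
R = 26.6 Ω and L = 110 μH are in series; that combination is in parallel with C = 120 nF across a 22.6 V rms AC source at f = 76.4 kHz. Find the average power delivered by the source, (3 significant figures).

3.89 W

ω = 2πf = 480000 rad/s
X_L = ωL = 52.8 Ω
X_C = 1/(ωC) = 17.4 Ω
Branch 1 (R+jX_L): Z₁ = 26.6 + j52.8 Ω, |Z₁| = 59.1 Ω
Branch 2 (−jX_C): Z₂ = −j17.4 Ω
Parallel: Z = Z₁Z₂/(Z₁+Z₂), |Z| = 23.2 Ω, ∠Z = -79.8°
I = V/|Z| = 976 mA
P = VI cos φ = 22.6 × 0.976 × cos(-79.8°) = 3.89 W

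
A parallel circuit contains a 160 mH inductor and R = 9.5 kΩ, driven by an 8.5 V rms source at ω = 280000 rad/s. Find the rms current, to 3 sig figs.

915 μA

X_L = ωL = 44800 Ω
Parallel: admittances add. Y = 1/R + 1/(jωL)
Y = (0.000105 − j2.23e-05) S
|Y| = 0.000108 S → |Z| = 1/|Y| = 9290 Ω, ∠Z = −∠Y = 12.0°
I = V/|Z| = 8.5/9290 = 915 μA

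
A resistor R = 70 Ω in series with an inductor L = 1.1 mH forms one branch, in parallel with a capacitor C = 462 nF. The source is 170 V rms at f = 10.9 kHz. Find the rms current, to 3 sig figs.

ω = 2πf = 68490 rad/s
X_L = ωL = 75.3 Ω
X_C = 1/(ωC) = 31.6 Ω
Branch 1 (R+jX_L): Z₁ = 70.0 + j75.3 Ω, |Z₁| = 103 Ω
Branch 2 (−jX_C): Z₂ = −j31.6 Ω
Parallel: Z = Z₁Z₂/(Z₁+Z₂), |Z| = 39.4 Ω, ∠Z = -74.9°
I = V/|Z| = 170/39.4 = 4.32 A

4.32 A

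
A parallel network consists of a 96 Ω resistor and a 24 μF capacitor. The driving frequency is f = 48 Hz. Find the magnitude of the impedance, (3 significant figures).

78.8 Ω

ω = 2πf = 301.6 rad/s
X_C = 1/(ωC) = 138 Ω
Parallel: admittances add. Y = 1/R + jωC
Y = (0.0104 + j0.00724) S
|Y| = 0.0127 S → |Z| = 1/|Y| = 78.8 Ω, ∠Z = −∠Y = -34.8°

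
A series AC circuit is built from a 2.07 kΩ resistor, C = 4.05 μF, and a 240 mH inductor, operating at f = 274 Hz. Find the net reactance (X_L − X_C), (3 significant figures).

ω = 2πf = 1722 rad/s
X_L = ωL = 413 Ω
X_C = 1/(ωC) = 143 Ω
X = 413 − 143 = 270 Ω

270 Ω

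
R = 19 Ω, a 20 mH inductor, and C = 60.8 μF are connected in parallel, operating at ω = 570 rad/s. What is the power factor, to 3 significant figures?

X_L = ωL = 11.4 Ω
X_C = 1/(ωC) = 28.9 Ω
Parallel: admittances add. Y = 1/R + 1/(jωL) + jωC
Y = (0.0526 − j0.0531) S
|Y| = 0.0747 S → |Z| = 1/|Y| = 13.4 Ω, ∠Z = −∠Y = 45.2°
cos φ = cos(45.2°) = 0.704

0.704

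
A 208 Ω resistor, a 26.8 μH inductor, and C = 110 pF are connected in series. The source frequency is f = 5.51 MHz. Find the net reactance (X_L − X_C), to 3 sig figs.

665 Ω

ω = 2πf = 3.462e+07 rad/s
X_L = ωL = 928 Ω
X_C = 1/(ωC) = 263 Ω
X = 928 − 263 = 665 Ω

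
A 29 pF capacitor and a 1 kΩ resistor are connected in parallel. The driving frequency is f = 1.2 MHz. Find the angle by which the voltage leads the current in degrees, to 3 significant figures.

-12.3°

ω = 2πf = 7.54e+06 rad/s
X_C = 1/(ωC) = 4570 Ω
Parallel: admittances add. Y = 1/R + jωC
Y = (0.00100 + j0.000219) S
|Y| = 0.00102 S → |Z| = 1/|Y| = 977 Ω, ∠Z = −∠Y = -12.3°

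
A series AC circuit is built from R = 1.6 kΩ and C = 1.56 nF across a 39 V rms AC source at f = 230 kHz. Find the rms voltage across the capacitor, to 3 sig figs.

10.4 V

ω = 2πf = 1.445e+06 rad/s
X_C = 1/(ωC) = 444 Ω
Z = 1600 − j444 Ω
|Z| = √(1600² + 444²) = 1660 Ω
I = V/|Z| = 23.5 mA
V_C = I·|Z_C| = 0.0235 × 444 = 10.4 V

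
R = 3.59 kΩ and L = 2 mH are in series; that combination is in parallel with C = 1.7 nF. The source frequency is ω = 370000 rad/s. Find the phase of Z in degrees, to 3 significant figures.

-65.0°

X_L = ωL = 740 Ω
X_C = 1/(ωC) = 1590 Ω
Branch 1 (R+jX_L): Z₁ = 3590 + j740 Ω, |Z₁| = 3670 Ω
Branch 2 (−jX_C): Z₂ = −j1590 Ω
Parallel: Z = Z₁Z₂/(Z₁+Z₂), |Z| = 1580 Ω, ∠Z = -65.0°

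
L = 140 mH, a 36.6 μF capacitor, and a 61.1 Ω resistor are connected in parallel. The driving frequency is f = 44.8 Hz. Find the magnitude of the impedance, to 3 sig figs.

44.9 Ω

ω = 2πf = 281.5 rad/s
X_L = ωL = 39.4 Ω
X_C = 1/(ωC) = 97.1 Ω
Parallel: admittances add. Y = 1/R + 1/(jωL) + jωC
Y = (0.0164 − j0.0151) S
|Y| = 0.0223 S → |Z| = 1/|Y| = 44.9 Ω, ∠Z = −∠Y = 42.6°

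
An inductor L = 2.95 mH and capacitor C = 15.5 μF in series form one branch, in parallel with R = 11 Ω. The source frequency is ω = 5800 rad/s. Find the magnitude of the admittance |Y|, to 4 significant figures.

190.2 mS

X_L = ωL = 17.11 Ω
X_C = 1/(ωC) = 11.12 Ω
Branch 1: Z₁ = R = 11.00 Ω
Branch 2 (series LC): Z₂ = j(X_L − X_C) = j5.987 Ω
Parallel: Z = Z₁Z₂/(Z₁+Z₂), |Z| = 5.258 Ω, ∠Z = 61.44°
|Y| = 1/|Z| = 190.2 mS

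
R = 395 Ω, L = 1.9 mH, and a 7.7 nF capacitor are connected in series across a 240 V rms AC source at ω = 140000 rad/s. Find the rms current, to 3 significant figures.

X_L = ωL = 266 Ω
X_C = 1/(ωC) = 928 Ω
Net reactance X = X_L − X_C = -662 Ω
Z = 395 − j662 Ω
|Z| = √(395² + 662²) = 771 Ω
I = V/|Z| = 240/771 = 311 mA

311 mA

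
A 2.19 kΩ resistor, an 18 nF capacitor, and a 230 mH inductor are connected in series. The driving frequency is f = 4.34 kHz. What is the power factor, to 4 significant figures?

0.4594

ω = 2πf = 27270 rad/s
X_L = ωL = 6272 Ω
X_C = 1/(ωC) = 2037 Ω
Net reactance X = X_L − X_C = 4235 Ω
Z = 2190 + j4235 Ω
|Z| = √(2190² + 4235²) = 4767 Ω
∠Z = arctan(4235/2190) = 62.65°
cos φ = cos(62.65°) = 0.4594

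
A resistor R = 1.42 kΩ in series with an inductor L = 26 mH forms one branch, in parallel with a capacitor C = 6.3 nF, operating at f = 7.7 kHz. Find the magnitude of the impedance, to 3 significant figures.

2520 Ω

ω = 2πf = 48380 rad/s
X_L = ωL = 1260 Ω
X_C = 1/(ωC) = 3280 Ω
Branch 1 (R+jX_L): Z₁ = 1420 + j1260 Ω, |Z₁| = 1900 Ω
Branch 2 (−jX_C): Z₂ = −j3280 Ω
Parallel: Z = Z₁Z₂/(Z₁+Z₂), |Z| = 2520 Ω, ∠Z = 6.47°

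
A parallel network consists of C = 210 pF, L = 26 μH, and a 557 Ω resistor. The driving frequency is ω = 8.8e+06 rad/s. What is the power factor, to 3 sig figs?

X_L = ωL = 229 Ω
X_C = 1/(ωC) = 541 Ω
Parallel: admittances add. Y = 1/R + 1/(jωL) + jωC
Y = (0.00180 − j0.00252) S
|Y| = 0.00310 S → |Z| = 1/|Y| = 323 Ω, ∠Z = −∠Y = 54.6°
cos φ = cos(54.6°) = 0.580

0.580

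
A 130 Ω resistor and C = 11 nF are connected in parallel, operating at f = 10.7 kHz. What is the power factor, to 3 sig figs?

0.995

ω = 2πf = 67230 rad/s
X_C = 1/(ωC) = 1350 Ω
Parallel: admittances add. Y = 1/R + jωC
Y = (0.00769 + j0.000740) S
|Y| = 0.00773 S → |Z| = 1/|Y| = 129 Ω, ∠Z = −∠Y = -5.49°
cos φ = cos(-5.49°) = 0.995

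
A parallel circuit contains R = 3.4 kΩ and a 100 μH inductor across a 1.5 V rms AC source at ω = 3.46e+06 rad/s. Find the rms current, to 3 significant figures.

X_L = ωL = 346 Ω
Parallel: admittances add. Y = 1/R + 1/(jωL)
Y = (0.000294 − j0.00289) S
|Y| = 0.00291 S → |Z| = 1/|Y| = 344 Ω, ∠Z = −∠Y = 84.2°
I = V/|Z| = 1.5/344 = 4.36 mA

4.36 mA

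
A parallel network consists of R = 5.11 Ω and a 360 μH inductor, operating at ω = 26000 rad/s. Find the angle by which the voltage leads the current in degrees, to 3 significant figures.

28.6°

X_L = ωL = 9.36 Ω
Parallel: admittances add. Y = 1/R + 1/(jωL)
Y = (0.196 − j0.107) S
|Y| = 0.223 S → |Z| = 1/|Y| = 4.49 Ω, ∠Z = −∠Y = 28.6°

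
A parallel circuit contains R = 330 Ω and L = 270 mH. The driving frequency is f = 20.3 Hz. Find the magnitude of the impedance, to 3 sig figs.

34.3 Ω

ω = 2πf = 127.5 rad/s
X_L = ωL = 34.4 Ω
Parallel: admittances add. Y = 1/R + 1/(jωL)
Y = (0.00303 − j0.0290) S
|Y| = 0.0292 S → |Z| = 1/|Y| = 34.3 Ω, ∠Z = −∠Y = 84.0°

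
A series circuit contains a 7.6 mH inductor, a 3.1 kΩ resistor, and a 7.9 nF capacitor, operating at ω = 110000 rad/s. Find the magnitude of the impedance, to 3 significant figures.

X_L = ωL = 836 Ω
X_C = 1/(ωC) = 1150 Ω
Net reactance X = X_L − X_C = -315 Ω
Z = 3100 − j315 Ω
|Z| = √(3100² + 315²) = 3120 Ω

3120 Ω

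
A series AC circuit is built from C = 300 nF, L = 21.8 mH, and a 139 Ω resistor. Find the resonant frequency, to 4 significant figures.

ω₀ = 1/√(LC) = 1/√(0.0218 × 3e-07) = 12370 rad/s
f₀ = ω₀/(2π) = 1.968 kHz

1.968 kHz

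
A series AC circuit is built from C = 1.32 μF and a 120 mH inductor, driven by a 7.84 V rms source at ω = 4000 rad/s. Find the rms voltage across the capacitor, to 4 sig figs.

5.109 V

X_L = ωL = 480.0 Ω
X_C = 1/(ωC) = 189.4 Ω
Net reactance X = X_L − X_C = 290.6 Ω
Z = j290.6 Ω
|Z| = √(0² + 290.6²) = 290.6 Ω
I = V/|Z| = 26.98 mA
V_C = I·|Z_C| = 0.02698 × 189.4 = 5.109 V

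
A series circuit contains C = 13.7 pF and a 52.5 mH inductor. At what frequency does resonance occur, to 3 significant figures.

ω₀ = 1/√(LC) = 1/√(0.0525 × 1.37e-11) = 1.179e+06 rad/s
f₀ = ω₀/(2π) = 188 kHz

188 kHz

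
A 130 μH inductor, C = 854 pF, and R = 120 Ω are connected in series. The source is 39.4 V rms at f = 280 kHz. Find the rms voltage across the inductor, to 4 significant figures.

ω = 2πf = 1.759e+06 rad/s
X_L = ωL = 228.7 Ω
X_C = 1/(ωC) = 665.6 Ω
Net reactance X = X_L − X_C = -436.9 Ω
Z = 120.0 − j436.9 Ω
|Z| = √(120.0² + 436.9²) = 453.1 Ω
I = V/|Z| = 86.96 mA
V_L = I·|Z_L| = 0.08696 × 228.7 = 19.89 V

19.89 V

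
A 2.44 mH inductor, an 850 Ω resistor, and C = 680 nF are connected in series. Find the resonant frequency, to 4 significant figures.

ω₀ = 1/√(LC) = 1/√(0.00244 × 6.8e-07) = 24550 rad/s
f₀ = ω₀/(2π) = 3.907 kHz

3.907 kHz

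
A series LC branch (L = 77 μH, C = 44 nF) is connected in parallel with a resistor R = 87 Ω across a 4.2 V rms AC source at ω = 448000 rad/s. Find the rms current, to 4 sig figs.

263.2 mA

X_L = ωL = 34.50 Ω
X_C = 1/(ωC) = 50.73 Ω
Branch 1: Z₁ = R = 87.00 Ω
Branch 2 (series LC): Z₂ = j(X_L − X_C) = −j16.23 Ω
Parallel: Z = Z₁Z₂/(Z₁+Z₂), |Z| = 15.96 Ω, ∠Z = -79.43°
I = V/|Z| = 4.2/15.96 = 263.2 mA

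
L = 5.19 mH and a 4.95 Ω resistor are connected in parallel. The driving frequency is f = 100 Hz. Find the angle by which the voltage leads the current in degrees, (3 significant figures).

ω = 2πf = 628.3 rad/s
X_L = ωL = 3.26 Ω
Parallel: admittances add. Y = 1/R + 1/(jωL)
Y = (0.202 − j0.307) S
|Y| = 0.367 S → |Z| = 1/|Y| = 2.72 Ω, ∠Z = −∠Y = 56.6°

56.6°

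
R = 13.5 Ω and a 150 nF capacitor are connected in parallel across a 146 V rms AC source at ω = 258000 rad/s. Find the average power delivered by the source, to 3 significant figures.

X_C = 1/(ωC) = 25.8 Ω
Parallel: admittances add. Y = 1/R + jωC
Y = (0.0741 + j0.0387) S
|Y| = 0.0836 S → |Z| = 1/|Y| = 12.0 Ω, ∠Z = −∠Y = -27.6°
I = V/|Z| = 12.2 A
P = VI cos φ = 146 × 12.2 × cos(-27.6°) = 1.58 kW

1.58 kW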